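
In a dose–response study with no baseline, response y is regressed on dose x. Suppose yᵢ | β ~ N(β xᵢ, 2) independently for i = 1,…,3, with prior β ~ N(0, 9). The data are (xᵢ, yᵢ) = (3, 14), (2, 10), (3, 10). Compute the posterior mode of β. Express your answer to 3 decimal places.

β̂_MAP = 4.140

log p(β | y) = −Σ(yᵢ − βxᵢ)²/(2·2) − β²/(2·9) + const.
Setting the derivative to zero: Σxᵢ(yᵢ − βxᵢ)/2 − β/9 = 0, so β = Σxᵢyᵢ / (Σxᵢ² + σ²/τ²).
Σxᵢyᵢ = 3·14 + 2·10 + 3·10 = 92; Σxᵢ² = 22; σ²/τ² = 2/9.
β̂_MAP = 92 / (22 + 2/9) = 92/(200/9) = 207/50 ≈ 4.140.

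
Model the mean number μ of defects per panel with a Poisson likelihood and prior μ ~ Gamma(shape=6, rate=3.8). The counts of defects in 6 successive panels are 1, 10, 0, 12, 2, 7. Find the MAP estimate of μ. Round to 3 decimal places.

Σxᵢ = 1+10+0+12+2+7 = 32, with n = 6.
Posterior ∝ μ^5e^(−3.8μ) · μ^32e^(−6μ) = μ^37e^(−9.8μ), i.e. Gamma(shape=38, rate=9.8).
The mode of a Gamma(a, b) with a ≥ 1 (shape–rate) is (a−1)/b = 37/9.8 ≈ 3.776.

μ̂_MAP = 3.776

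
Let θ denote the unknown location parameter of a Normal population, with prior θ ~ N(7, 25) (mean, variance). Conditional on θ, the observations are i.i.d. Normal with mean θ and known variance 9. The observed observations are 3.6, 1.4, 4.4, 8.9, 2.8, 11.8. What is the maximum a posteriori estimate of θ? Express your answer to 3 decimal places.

n = 6; x̄ = (3.6 + 1.4 + 4.4 + 8.9 + 2.8 + 11.8)/6 = 32.9/6 = 329/60 ≈ 5.4833.
For a Normal prior and Normal likelihood with known variance, the posterior is Normal; its mode equals its mean, the precision-weighted average.
Prior precision 1/σ₀² = 1/25 = 0.04; data precision n/σ² = 6/9 = 2/3.
θ̂ = (0.04·7 + (2/3)·(329/60)) / (0.04 + 2/3) = (1771/450)/(53/75) = 1771/318 ≈ 5.569.

θ̂_MAP = 5.569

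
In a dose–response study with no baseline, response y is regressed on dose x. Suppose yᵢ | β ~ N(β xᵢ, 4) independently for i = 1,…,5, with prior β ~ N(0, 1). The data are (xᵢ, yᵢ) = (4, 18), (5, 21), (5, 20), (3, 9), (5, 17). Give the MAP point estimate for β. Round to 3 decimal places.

log p(β | y) = −Σ(yᵢ − βxᵢ)²/(2·4) − β²/(2·1) + const.
Setting the derivative to zero: Σxᵢ(yᵢ − βxᵢ)/4 − β/1 = 0, so β = Σxᵢyᵢ / (Σxᵢ² + σ²/τ²).
Σxᵢyᵢ = 4·18 + 5·21 + 5·20 + 3·9 + 5·17 = 389; Σxᵢ² = 100; σ²/τ² = 4.
β̂_MAP = 389 / (100 + 4) = 389/104 ≈ 3.740.

β̂_MAP = 3.740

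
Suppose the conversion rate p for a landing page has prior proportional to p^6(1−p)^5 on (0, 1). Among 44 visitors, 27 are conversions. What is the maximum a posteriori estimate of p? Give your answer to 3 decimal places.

The prior density ∝ p^6(1−p)^5 is the kernel of Beta(7, 6).
Data: 27 successes in 44 trials. The binomial likelihood contributes p^27(1−p)^17, so the posterior is Beta(7+27, 6+17) = Beta(34, 23).
For Beta(a, b) with a, b > 1 the mode is (a−1)/(a+b−2) = 33/55 ≈ 0.600.

p̂_MAP = 0.600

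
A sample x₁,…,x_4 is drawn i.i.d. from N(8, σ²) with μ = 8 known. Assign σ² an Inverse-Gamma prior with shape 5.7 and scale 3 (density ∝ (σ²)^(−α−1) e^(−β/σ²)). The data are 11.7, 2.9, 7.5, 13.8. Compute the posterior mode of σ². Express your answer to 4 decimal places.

σ̂²_MAP = 4.5741

Sum of squared deviations about the known mean: SS = (11.7−8)² + (2.9−8)² + (7.5−8)² + (13.8−8)² = 73.59.
The Normal likelihood contributes (σ²)^(−n/2) exp(−SS/(2σ²)), so the posterior is Inverse-Gamma(α + n/2, β + SS/2) = Inverse-Gamma(7.7, 39.795).
The mode of Inverse-Gamma(a, b) is b/(a+1) = 39.795/8.7 ≈ 4.5741.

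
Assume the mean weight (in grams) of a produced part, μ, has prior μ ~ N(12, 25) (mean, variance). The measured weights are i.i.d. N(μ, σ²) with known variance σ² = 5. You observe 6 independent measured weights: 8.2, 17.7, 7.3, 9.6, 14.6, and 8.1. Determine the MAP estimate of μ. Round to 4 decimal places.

n = 6; x̄ = (8.2 + 17.7 + 7.3 + 9.6 + 14.6 + 8.1)/6 = 65.5/6 = 131/12 ≈ 10.9167.
For a Normal prior and Normal likelihood with known variance, the posterior is Normal; its mode equals its mean, the precision-weighted average.
Prior precision 1/σ₀² = 1/25 = 0.04; data precision n/σ² = 6/5 = 1.2.
μ̂ = (0.04·12 + 1.2·(131/12)) / (0.04 + 1.2) = 13.58/1.24 = 679/62 ≈ 10.9516.

μ̂_MAP = 10.9516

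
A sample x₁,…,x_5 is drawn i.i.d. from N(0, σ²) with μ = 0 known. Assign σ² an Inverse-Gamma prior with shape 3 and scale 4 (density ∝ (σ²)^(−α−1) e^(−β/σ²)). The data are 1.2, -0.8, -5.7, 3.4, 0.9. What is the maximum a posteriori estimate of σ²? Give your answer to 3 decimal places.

σ̂²_MAP = 4.226

Sum of squared deviations about the known mean: SS = (1.2−0)² + (-0.8−0)² + (-5.7−0)² + (3.4−0)² + (0.9−0)² = 46.94.
The Normal likelihood contributes (σ²)^(−n/2) exp(−SS/(2σ²)), so the posterior is Inverse-Gamma(α + n/2, β + SS/2) = Inverse-Gamma(5.5, 27.47).
The mode of Inverse-Gamma(a, b) is b/(a+1) = 27.47/6.5 ≈ 4.226.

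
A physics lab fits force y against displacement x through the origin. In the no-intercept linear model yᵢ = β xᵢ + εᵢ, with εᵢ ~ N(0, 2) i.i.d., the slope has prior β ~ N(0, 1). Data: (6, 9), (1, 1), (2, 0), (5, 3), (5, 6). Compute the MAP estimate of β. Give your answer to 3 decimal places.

log p(β | y) = −Σ(yᵢ − βxᵢ)²/(2·2) − β²/(2·1) + const.
Setting the derivative to zero: Σxᵢ(yᵢ − βxᵢ)/2 − β/1 = 0, so β = Σxᵢyᵢ / (Σxᵢ² + σ²/τ²).
Σxᵢyᵢ = 6·9 + 1·1 + 2·0 + 5·3 + 5·6 = 100; Σxᵢ² = 91; σ²/τ² = 2.
β̂_MAP = 100 / (91 + 2) = 100/93 ≈ 1.075.

β̂_MAP = 1.075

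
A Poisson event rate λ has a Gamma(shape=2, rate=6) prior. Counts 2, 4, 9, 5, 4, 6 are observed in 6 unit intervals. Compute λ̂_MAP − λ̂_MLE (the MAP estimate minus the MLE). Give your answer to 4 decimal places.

Σxᵢ = 30. Posterior is Gamma(32, 12); MAP = (32−1)/12 = 31/12 ≈ 2.58333.
MLE = x̄ = 30/6 ≈ 5.00000.
Difference = 31/12 − 30/6 = -29/12 ≈ -2.4167.

MAP − MLE = -2.4167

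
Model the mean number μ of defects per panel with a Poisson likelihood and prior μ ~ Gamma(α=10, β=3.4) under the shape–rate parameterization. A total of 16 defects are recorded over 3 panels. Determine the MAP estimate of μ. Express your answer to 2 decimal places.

μ̂_MAP = 3.91

Σxᵢ = 16, n = 3.
Posterior ∝ μ^9e^(−3.4μ) · μ^16e^(−3μ) = μ^25e^(−6.4μ), i.e. Gamma(shape=26, rate=6.4).
The mode of a Gamma(a, b) with a ≥ 1 (shape–rate) is (a−1)/b = 25/6.4 ≈ 3.91.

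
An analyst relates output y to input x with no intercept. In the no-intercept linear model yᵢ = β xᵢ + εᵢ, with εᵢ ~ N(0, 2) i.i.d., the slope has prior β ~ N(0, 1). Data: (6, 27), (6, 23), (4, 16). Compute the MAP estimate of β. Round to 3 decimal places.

log p(β | y) = −Σ(yᵢ − βxᵢ)²/(2·2) − β²/(2·1) + const.
Setting the derivative to zero: Σxᵢ(yᵢ − βxᵢ)/2 − β/1 = 0, so β = Σxᵢyᵢ / (Σxᵢ² + σ²/τ²).
Σxᵢyᵢ = 6·27 + 6·23 + 4·16 = 364; Σxᵢ² = 88; σ²/τ² = 2.
β̂_MAP = 364 / (88 + 2) = 364/90 ≈ 4.044.

β̂_MAP = 4.044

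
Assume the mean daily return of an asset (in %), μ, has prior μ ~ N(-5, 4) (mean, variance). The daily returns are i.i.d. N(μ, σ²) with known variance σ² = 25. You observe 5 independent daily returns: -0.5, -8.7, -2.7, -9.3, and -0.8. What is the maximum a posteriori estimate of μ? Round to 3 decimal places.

μ̂_MAP = -4.733

n = 5; x̄ = ((-0.5) + (-8.7) + (-2.7) + (-9.3) + (-0.8))/5 = -22/5 = -4.4.
For a Normal prior and Normal likelihood with known variance, the posterior is Normal; its mode equals its mean, the precision-weighted average.
Prior precision 1/σ₀² = 1/4 = 0.25; data precision n/σ² = 5/25 = 0.2.
μ̂ = (0.25·(-5) + 0.2·(-4.4)) / (0.25 + 0.2) = (-2.13)/0.45 = -71/15 ≈ -4.733.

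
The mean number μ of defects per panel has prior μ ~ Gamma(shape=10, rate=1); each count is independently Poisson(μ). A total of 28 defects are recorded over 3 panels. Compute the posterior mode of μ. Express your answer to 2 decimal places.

μ̂_MAP = 9.25

Σxᵢ = 28, n = 3.
Posterior ∝ μ^9e^(−1μ) · μ^28e^(−3μ) = μ^37e^(−4μ), i.e. Gamma(shape=38, rate=4).
The mode of a Gamma(a, b) with a ≥ 1 (shape–rate) is (a−1)/b = 37/4 ≈ 9.25.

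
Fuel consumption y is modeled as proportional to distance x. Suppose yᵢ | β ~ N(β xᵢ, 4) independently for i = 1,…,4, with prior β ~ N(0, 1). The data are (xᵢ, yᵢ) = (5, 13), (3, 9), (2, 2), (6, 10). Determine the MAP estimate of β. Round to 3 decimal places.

log p(β | y) = −Σ(yᵢ − βxᵢ)²/(2·4) − β²/(2·1) + const.
Setting the derivative to zero: Σxᵢ(yᵢ − βxᵢ)/4 − β/1 = 0, so β = Σxᵢyᵢ / (Σxᵢ² + σ²/τ²).
Σxᵢyᵢ = 5·13 + 3·9 + 2·2 + 6·10 = 156; Σxᵢ² = 74; σ²/τ² = 4.
β̂_MAP = 156 / (74 + 4) = 156/78 ≈ 2.000.

β̂_MAP = 2.000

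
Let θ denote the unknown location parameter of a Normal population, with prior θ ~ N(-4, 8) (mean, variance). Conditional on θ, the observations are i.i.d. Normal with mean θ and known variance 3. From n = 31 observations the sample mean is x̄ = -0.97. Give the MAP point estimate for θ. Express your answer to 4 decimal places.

θ̂_MAP = -1.0062

n = 31, x̄ = -0.97.
For a Normal prior and Normal likelihood with known variance, the posterior is Normal; its mode equals its mean, the precision-weighted average.
Prior precision 1/σ₀² = 1/8 = 0.125; data precision n/σ² = 31/3.
θ̂ = (0.125·(-4) + (31/3)·(-0.97)) / (0.125 + 31/3) = (-3157/300)/(251/24) = -6314/6275 ≈ -1.0062.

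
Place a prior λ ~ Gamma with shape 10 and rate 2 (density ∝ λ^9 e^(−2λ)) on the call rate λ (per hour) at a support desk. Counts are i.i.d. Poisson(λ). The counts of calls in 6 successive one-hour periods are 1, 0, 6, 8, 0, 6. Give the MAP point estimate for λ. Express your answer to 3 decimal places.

Σxᵢ = 1+0+6+8+0+6 = 21, with n = 6.
Posterior ∝ λ^9e^(−2λ) · λ^21e^(−6λ) = λ^30e^(−8λ), i.e. Gamma(shape=31, rate=8).
The mode of a Gamma(a, b) with a ≥ 1 (shape–rate) is (a−1)/b = 30/8 ≈ 3.750.

λ̂_MAP = 3.750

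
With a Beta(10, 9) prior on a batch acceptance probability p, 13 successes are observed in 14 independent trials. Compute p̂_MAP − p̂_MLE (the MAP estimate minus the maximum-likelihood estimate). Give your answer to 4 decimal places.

MAP − MLE = -0.2189

Posterior is Beta(23, 10); MAP = (23−1)/(33−2) = 22/31 ≈ 0.70968.
MLE ignores the prior: p̂_MLE = k/n = 13/14 ≈ 0.92857.
Difference = 22/31 − 13/14 = -95/434 ≈ -0.2189.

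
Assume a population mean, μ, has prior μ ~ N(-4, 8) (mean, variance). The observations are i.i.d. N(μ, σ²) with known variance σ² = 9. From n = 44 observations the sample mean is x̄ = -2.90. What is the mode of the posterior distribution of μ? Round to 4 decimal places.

μ̂_MAP = -2.9274

n = 44, x̄ = -2.90.
For a Normal prior and Normal likelihood with known variance, the posterior is Normal; its mode equals its mean, the precision-weighted average.
Prior precision 1/σ₀² = 1/8 = 0.125; data precision n/σ² = 44/9.
μ̂ = (0.125·(-4) + (44/9)·(-2.9)) / (0.125 + 44/9) = (-1321/90)/(361/72) = -5284/1805 ≈ -2.9274.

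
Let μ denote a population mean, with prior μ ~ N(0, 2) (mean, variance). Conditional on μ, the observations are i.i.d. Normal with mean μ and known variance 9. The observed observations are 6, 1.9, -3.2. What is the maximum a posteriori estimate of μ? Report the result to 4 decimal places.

n = 3; x̄ = (6 + 1.9 + (-3.2))/3 = 4.7/3 = 47/30 ≈ 1.5667.
For a Normal prior and Normal likelihood with known variance, the posterior is Normal; its mode equals its mean, the precision-weighted average.
Prior precision 1/σ₀² = 1/2 = 0.5; data precision n/σ² = 3/9 = 1/3.
μ̂ = (0.5·0 + (1/3)·(47/30)) / (0.5 + 1/3) = (47/90)/(5/6) = 47/75 ≈ 0.6267.

μ̂_MAP = 0.6267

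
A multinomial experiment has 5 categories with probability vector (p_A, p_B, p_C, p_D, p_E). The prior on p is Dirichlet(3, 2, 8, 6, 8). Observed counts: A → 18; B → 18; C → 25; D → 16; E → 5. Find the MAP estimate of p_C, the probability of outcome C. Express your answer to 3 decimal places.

The posterior is Dirichlet(αᵢ + nᵢ) = Dirichlet(21, 20, 33, 22, 13).
For a Dirichlet(a₁,…,a_K) with all aᵢ > 1, the mode has j-th component (aⱼ − 1)/(Σaᵢ − K).
Here Σaᵢ = 109 and K = 5, so p_C = (33 − 1)/(109 − 5) = 32/104 ≈ 0.308.

MAP estimate of p_C = 0.308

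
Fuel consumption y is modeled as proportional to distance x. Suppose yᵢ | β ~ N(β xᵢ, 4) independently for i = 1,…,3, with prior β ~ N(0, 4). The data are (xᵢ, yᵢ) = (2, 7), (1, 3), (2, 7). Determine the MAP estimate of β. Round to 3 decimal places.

β̂_MAP = 3.100

log p(β | y) = −Σ(yᵢ − βxᵢ)²/(2·4) − β²/(2·4) + const.
Setting the derivative to zero: Σxᵢ(yᵢ − βxᵢ)/4 − β/4 = 0, so β = Σxᵢyᵢ / (Σxᵢ² + σ²/τ²).
Σxᵢyᵢ = 2·7 + 1·3 + 2·7 = 31; Σxᵢ² = 9; σ²/τ² = 1.
β̂_MAP = 31 / (9 + 1) = 31/10 ≈ 3.100.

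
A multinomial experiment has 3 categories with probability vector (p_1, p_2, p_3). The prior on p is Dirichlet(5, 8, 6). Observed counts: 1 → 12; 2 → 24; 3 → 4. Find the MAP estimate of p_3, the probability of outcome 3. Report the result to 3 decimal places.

MAP estimate: 0.161

The posterior is Dirichlet(αᵢ + nᵢ) = Dirichlet(17, 32, 10).
For a Dirichlet(a₁,…,a_K) with all aᵢ > 1, the mode has j-th component (aⱼ − 1)/(Σaᵢ − K).
Here Σaᵢ = 59 and K = 3, so p_3 = (10 − 1)/(59 − 3) = 9/56 ≈ 0.161.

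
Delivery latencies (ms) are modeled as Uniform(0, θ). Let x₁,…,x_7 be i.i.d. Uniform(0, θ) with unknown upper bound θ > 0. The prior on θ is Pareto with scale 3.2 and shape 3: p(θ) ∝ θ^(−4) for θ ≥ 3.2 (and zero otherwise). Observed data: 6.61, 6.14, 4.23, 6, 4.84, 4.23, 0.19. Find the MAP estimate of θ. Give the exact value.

The Uniform(0, θ) likelihood is θ^(−n) for θ ≥ max(xᵢ), zero otherwise. Here max(xᵢ) = 6.61.
Posterior ∝ θ^(−4) · θ^(−7) = θ^(−11) on θ ≥ max(3.2, 6.61) = 6.61.
This density is strictly decreasing in θ, so the posterior mode lies at the lower boundary of the support.

θ̂_MAP = 6.61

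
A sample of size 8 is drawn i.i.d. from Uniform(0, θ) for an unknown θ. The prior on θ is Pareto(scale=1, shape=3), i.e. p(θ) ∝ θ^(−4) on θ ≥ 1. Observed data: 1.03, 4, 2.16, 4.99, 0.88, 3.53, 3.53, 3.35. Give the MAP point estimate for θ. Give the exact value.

The Uniform(0, θ) likelihood is θ^(−n) for θ ≥ max(xᵢ), zero otherwise. Here max(xᵢ) = 4.99.
Posterior ∝ θ^(−4) · θ^(−8) = θ^(−12) on θ ≥ max(1, 4.99) = 4.99.
This density is strictly decreasing in θ, so the posterior mode lies at the lower boundary of the support.

θ̂_MAP = 4.99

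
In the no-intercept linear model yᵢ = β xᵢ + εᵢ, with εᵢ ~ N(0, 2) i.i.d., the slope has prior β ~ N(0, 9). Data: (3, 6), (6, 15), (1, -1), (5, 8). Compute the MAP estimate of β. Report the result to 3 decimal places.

β̂_MAP = 2.064

log p(β | y) = −Σ(yᵢ − βxᵢ)²/(2·2) − β²/(2·9) + const.
Setting the derivative to zero: Σxᵢ(yᵢ − βxᵢ)/2 − β/9 = 0, so β = Σxᵢyᵢ / (Σxᵢ² + σ²/τ²).
Σxᵢyᵢ = 3·6 + 6·15 + 1·(-1) + 5·8 = 147; Σxᵢ² = 71; σ²/τ² = 2/9.
β̂_MAP = 147 / (71 + 2/9) = 147/(641/9) = 1323/641 ≈ 2.064.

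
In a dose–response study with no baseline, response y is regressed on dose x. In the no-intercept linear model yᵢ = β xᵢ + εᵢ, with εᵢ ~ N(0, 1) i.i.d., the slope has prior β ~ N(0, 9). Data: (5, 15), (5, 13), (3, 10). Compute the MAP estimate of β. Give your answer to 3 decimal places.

β̂_MAP = 2.876

log p(β | y) = −Σ(yᵢ − βxᵢ)²/(2·1) − β²/(2·9) + const.
Setting the derivative to zero: Σxᵢ(yᵢ − βxᵢ)/1 − β/9 = 0, so β = Σxᵢyᵢ / (Σxᵢ² + σ²/τ²).
Σxᵢyᵢ = 5·15 + 5·13 + 3·10 = 170; Σxᵢ² = 59; σ²/τ² = 1/9.
β̂_MAP = 170 / (59 + 1/9) = 170/(532/9) = 765/266 ≈ 2.876.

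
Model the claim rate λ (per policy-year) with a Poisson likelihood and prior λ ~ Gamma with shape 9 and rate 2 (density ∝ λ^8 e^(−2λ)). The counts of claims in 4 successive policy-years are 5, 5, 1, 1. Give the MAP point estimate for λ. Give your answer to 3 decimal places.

Σxᵢ = 5+5+1+1 = 12, with n = 4.
Posterior ∝ λ^8e^(−2λ) · λ^12e^(−4λ) = λ^20e^(−6λ), i.e. Gamma(shape=21, rate=6).
The mode of a Gamma(a, b) with a ≥ 1 (shape–rate) is (a−1)/b = 20/6 ≈ 3.333.

λ̂_MAP = 3.333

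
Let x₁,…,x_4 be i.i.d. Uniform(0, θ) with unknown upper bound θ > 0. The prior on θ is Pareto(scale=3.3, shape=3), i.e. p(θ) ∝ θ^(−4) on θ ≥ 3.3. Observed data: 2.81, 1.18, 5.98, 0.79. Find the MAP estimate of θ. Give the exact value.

The Uniform(0, θ) likelihood is θ^(−n) for θ ≥ max(xᵢ), zero otherwise. Here max(xᵢ) = 5.98.
Posterior ∝ θ^(−4) · θ^(−4) = θ^(−8) on θ ≥ max(3.3, 5.98) = 5.98.
This density is strictly decreasing in θ, so the posterior mode lies at the lower boundary of the support.

θ̂_MAP = 5.98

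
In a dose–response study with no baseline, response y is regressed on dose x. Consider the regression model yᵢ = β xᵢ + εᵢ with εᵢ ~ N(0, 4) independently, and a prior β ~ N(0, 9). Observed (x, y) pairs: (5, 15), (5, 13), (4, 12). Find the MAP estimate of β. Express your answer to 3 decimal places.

β̂_MAP = 2.829

log p(β | y) = −Σ(yᵢ − βxᵢ)²/(2·4) − β²/(2·9) + const.
Setting the derivative to zero: Σxᵢ(yᵢ − βxᵢ)/4 − β/9 = 0, so β = Σxᵢyᵢ / (Σxᵢ² + σ²/τ²).
Σxᵢyᵢ = 5·15 + 5·13 + 4·12 = 188; Σxᵢ² = 66; σ²/τ² = 4/9.
β̂_MAP = 188 / (66 + 4/9) = 188/(598/9) = 846/299 ≈ 2.829.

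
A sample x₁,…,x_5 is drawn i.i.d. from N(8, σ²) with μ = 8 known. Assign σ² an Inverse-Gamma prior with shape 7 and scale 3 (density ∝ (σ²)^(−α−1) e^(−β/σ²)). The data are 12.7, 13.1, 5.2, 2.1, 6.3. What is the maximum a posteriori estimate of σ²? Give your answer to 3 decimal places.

σ̂²_MAP = 4.745

Sum of squared deviations about the known mean: SS = (12.7−8)² + (13.1−8)² + (5.2−8)² + (2.1−8)² + (6.3−8)² = 93.64.
The Normal likelihood contributes (σ²)^(−n/2) exp(−SS/(2σ²)), so the posterior is Inverse-Gamma(α + n/2, β + SS/2) = Inverse-Gamma(9.5, 49.82).
The mode of Inverse-Gamma(a, b) is b/(a+1) = 49.82/10.5 ≈ 4.745.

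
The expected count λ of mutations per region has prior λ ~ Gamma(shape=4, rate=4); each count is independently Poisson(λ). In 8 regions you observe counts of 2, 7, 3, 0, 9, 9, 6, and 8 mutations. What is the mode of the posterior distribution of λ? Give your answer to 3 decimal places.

Σxᵢ = 2+7+3+0+9+9+6+8 = 44, with n = 8.
Posterior ∝ λ^3e^(−4λ) · λ^44e^(−8λ) = λ^47e^(−12λ), i.e. Gamma(shape=48, rate=12).
The mode of a Gamma(a, b) with a ≥ 1 (shape–rate) is (a−1)/b = 47/12 ≈ 3.917.

λ̂_MAP = 3.917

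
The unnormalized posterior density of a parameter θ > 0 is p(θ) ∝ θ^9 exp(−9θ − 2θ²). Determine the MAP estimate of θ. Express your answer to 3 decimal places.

θ̂_MAP = 0.750

ℓ'(θ) = 9/θ − 9 − 4θ. Setting this to zero and multiplying by θ: 4θ² + 9θ − 9 = 0.
θ = (−9 + √(9² + 4·4·9)) / (2·4) = (−9 + √225) / 8 = (−9 + 15)/8 = 3/4.
ℓ''(θ) = −9/θ² − 4 < 0, confirming a maximum.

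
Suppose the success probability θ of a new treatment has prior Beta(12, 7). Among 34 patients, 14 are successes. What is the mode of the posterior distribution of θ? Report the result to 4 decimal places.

Prior: Beta(12, 7).
Data: 14 successes in 34 trials. The binomial likelihood contributes θ^14(1−θ)^20, so the posterior is Beta(12+14, 7+20) = Beta(26, 27).
For Beta(a, b) with a, b > 1 the mode is (a−1)/(a+b−2) = 25/51 ≈ 0.4902.

θ̂_MAP = 0.4902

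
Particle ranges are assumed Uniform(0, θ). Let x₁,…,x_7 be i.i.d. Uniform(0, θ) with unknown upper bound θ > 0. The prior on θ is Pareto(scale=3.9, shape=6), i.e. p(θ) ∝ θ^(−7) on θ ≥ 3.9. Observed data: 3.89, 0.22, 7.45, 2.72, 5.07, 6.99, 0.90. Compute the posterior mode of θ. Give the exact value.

The Uniform(0, θ) likelihood is θ^(−n) for θ ≥ max(xᵢ), zero otherwise. Here max(xᵢ) = 7.45.
Posterior ∝ θ^(−7) · θ^(−7) = θ^(−14) on θ ≥ max(3.9, 7.45) = 7.45.
This density is strictly decreasing in θ, so the posterior mode lies at the lower boundary of the support.

θ̂_MAP = 7.45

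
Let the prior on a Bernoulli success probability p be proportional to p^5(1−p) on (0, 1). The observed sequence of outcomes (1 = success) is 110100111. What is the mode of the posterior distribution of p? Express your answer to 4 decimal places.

p̂_MAP = 0.7333

The prior density ∝ p^5(1−p)^1 is the kernel of Beta(6, 2).
Data: 6 successes in 9 trials (from the sequence). The binomial likelihood contributes p^6(1−p)^3, so the posterior is Beta(6+6, 2+3) = Beta(12, 5).
For Beta(a, b) with a, b > 1 the mode is (a−1)/(a+b−2) = 11/15 ≈ 0.7333.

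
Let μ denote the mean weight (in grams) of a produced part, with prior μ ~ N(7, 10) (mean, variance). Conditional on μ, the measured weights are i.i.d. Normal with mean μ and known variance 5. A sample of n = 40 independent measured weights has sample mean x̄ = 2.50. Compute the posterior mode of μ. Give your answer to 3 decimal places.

μ̂_MAP = 2.556

n = 40, x̄ = 2.50.
For a Normal prior and Normal likelihood with known variance, the posterior is Normal; its mode equals its mean, the precision-weighted average.
Prior precision 1/σ₀² = 1/10 = 0.1; data precision n/σ² = 40/5 = 8.
μ̂ = (0.1·7 + 8·2.5) / (0.1 + 8) = 20.7/8.1 = 23/9 ≈ 2.556.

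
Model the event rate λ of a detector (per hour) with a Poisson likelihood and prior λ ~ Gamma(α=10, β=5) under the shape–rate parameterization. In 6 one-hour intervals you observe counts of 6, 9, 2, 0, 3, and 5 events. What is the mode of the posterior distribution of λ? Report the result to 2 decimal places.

Σxᵢ = 6+9+2+0+3+5 = 25, with n = 6.
Posterior ∝ λ^9e^(−5λ) · λ^25e^(−6λ) = λ^34e^(−11λ), i.e. Gamma(shape=35, rate=11).
The mode of a Gamma(a, b) with a ≥ 1 (shape–rate) is (a−1)/b = 34/11 ≈ 3.09.

λ̂_MAP = 3.09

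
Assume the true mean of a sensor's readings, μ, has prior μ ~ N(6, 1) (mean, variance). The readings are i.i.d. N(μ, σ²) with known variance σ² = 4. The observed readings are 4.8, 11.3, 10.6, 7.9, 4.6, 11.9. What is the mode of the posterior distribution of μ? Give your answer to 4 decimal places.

μ̂_MAP = 7.5100

n = 6; x̄ = (4.8 + 11.3 + 10.6 + 7.9 + 4.6 + 11.9)/6 = 51.1/6 = 511/60 ≈ 8.5167.
For a Normal prior and Normal likelihood with known variance, the posterior is Normal; its mode equals its mean, the precision-weighted average.
Prior precision 1/σ₀² = 1/1 = 1; data precision n/σ² = 6/4 = 1.5.
μ̂ = (1·6 + 1.5·(511/60)) / (1 + 1.5) = 18.775/2.5 = 7.5100.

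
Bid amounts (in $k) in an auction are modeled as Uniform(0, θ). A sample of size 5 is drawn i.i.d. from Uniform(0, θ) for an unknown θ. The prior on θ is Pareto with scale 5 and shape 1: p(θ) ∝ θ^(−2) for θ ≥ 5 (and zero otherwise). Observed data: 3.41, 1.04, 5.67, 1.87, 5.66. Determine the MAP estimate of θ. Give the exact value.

θ̂_MAP = 5.67

The Uniform(0, θ) likelihood is θ^(−n) for θ ≥ max(xᵢ), zero otherwise. Here max(xᵢ) = 5.67.
Posterior ∝ θ^(−2) · θ^(−5) = θ^(−7) on θ ≥ max(5, 5.67) = 5.67.
This density is strictly decreasing in θ, so the posterior mode lies at the lower boundary of the support.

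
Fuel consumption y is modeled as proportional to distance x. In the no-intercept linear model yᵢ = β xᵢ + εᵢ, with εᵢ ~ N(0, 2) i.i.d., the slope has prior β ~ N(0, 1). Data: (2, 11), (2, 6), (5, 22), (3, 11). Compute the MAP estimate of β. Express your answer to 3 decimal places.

β̂_MAP = 4.023

log p(β | y) = −Σ(yᵢ − βxᵢ)²/(2·2) − β²/(2·1) + const.
Setting the derivative to zero: Σxᵢ(yᵢ − βxᵢ)/2 − β/1 = 0, so β = Σxᵢyᵢ / (Σxᵢ² + σ²/τ²).
Σxᵢyᵢ = 2·11 + 2·6 + 5·22 + 3·11 = 177; Σxᵢ² = 42; σ²/τ² = 2.
β̂_MAP = 177 / (42 + 2) = 177/44 ≈ 4.023.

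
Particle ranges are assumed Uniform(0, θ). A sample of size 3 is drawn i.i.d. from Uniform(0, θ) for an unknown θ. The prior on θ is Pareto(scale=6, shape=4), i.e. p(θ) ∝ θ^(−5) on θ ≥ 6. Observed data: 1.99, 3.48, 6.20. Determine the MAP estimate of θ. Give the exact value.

The Uniform(0, θ) likelihood is θ^(−n) for θ ≥ max(xᵢ), zero otherwise. Here max(xᵢ) = 6.20.
Posterior ∝ θ^(−5) · θ^(−3) = θ^(−8) on θ ≥ max(6, 6.20) = 6.20.
This density is strictly decreasing in θ, so the posterior mode lies at the lower boundary of the support.

θ̂_MAP = 6.20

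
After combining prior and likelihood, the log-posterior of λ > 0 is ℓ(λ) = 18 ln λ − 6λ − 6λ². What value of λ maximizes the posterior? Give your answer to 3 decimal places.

ℓ'(λ) = 18/λ − 6 − 12λ. Setting this to zero and multiplying by λ: 12λ² + 6λ − 18 = 0.
λ = (−6 + √(6² + 4·12·18)) / (2·12) = (−6 + √900) / 24 = (−6 + 30)/24 = 1.
ℓ''(λ) = −18/λ² − 12 < 0, confirming a maximum.

λ̂_MAP = 1.000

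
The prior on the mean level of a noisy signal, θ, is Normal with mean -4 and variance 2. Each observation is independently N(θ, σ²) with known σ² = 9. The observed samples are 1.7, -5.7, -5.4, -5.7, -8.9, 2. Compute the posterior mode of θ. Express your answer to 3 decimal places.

θ̂_MAP = -3.810

n = 6; x̄ = (1.7 + (-5.7) + (-5.4) + (-5.7) + (-8.9) + 2)/6 = -22/6 = -11/3 ≈ -3.6667.
For a Normal prior and Normal likelihood with known variance, the posterior is Normal; its mode equals its mean, the precision-weighted average.
Prior precision 1/σ₀² = 1/2 = 0.5; data precision n/σ² = 6/9 = 2/3.
θ̂ = (0.5·(-4) + (2/3)·(-11/3)) / (0.5 + 2/3) = (-40/9)/(7/6) = -80/21 ≈ -3.810.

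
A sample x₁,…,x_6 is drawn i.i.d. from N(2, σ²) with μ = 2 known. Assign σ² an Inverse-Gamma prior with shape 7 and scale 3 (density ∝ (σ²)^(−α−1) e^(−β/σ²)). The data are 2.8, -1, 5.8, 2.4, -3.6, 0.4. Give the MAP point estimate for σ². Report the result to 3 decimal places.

σ̂²_MAP = 2.916

Sum of squared deviations about the known mean: SS = (2.8−2)² + (-1−2)² + (5.8−2)² + (2.4−2)² + (-3.6−2)² + (0.4−2)² = 58.16.
The Normal likelihood contributes (σ²)^(−n/2) exp(−SS/(2σ²)), so the posterior is Inverse-Gamma(α + n/2, β + SS/2) = Inverse-Gamma(10, 32.08).
The mode of Inverse-Gamma(a, b) is b/(a+1) = 32.08/11 ≈ 2.916.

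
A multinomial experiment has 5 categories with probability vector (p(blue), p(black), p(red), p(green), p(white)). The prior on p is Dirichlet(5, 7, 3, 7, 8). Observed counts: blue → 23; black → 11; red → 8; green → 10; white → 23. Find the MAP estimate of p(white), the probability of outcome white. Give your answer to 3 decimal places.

The posterior is Dirichlet(αᵢ + nᵢ) = Dirichlet(28, 18, 11, 17, 31).
For a Dirichlet(a₁,…,a_K) with all aᵢ > 1, the mode has j-th component (aⱼ − 1)/(Σaᵢ − K).
Here Σaᵢ = 105 and K = 5, so p(white) = (31 − 1)/(105 − 5) = 30/100 ≈ 0.300.

MAP estimate of p(white) = 0.300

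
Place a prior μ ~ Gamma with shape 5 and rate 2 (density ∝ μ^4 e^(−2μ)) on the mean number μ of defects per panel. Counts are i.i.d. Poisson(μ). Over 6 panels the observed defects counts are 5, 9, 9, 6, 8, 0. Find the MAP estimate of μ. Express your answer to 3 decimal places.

μ̂_MAP = 5.125

Σxᵢ = 5+9+9+6+8+0 = 37, with n = 6.
Posterior ∝ μ^4e^(−2μ) · μ^37e^(−6μ) = μ^41e^(−8μ), i.e. Gamma(shape=42, rate=8).
The mode of a Gamma(a, b) with a ≥ 1 (shape–rate) is (a−1)/b = 41/8 ≈ 5.125.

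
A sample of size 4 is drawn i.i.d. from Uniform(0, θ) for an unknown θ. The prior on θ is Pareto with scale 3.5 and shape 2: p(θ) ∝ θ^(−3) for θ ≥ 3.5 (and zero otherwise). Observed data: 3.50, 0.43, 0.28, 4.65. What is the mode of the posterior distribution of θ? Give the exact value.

θ̂_MAP = 4.65

The Uniform(0, θ) likelihood is θ^(−n) for θ ≥ max(xᵢ), zero otherwise. Here max(xᵢ) = 4.65.
Posterior ∝ θ^(−3) · θ^(−4) = θ^(−7) on θ ≥ max(3.5, 4.65) = 4.65.
This density is strictly decreasing in θ, so the posterior mode lies at the lower boundary of the support.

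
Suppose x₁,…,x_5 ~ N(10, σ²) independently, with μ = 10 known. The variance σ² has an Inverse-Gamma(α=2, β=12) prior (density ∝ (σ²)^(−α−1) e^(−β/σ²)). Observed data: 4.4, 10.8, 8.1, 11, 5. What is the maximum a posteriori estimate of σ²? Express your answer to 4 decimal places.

Sum of squared deviations about the known mean: SS = (4.4−10)² + (10.8−10)² + (8.1−10)² + (11−10)² + (5−10)² = 61.61.
The Normal likelihood contributes (σ²)^(−n/2) exp(−SS/(2σ²)), so the posterior is Inverse-Gamma(α + n/2, β + SS/2) = Inverse-Gamma(4.5, 42.805).
The mode of Inverse-Gamma(a, b) is b/(a+1) = 42.805/5.5 ≈ 7.7827.

σ̂²_MAP = 7.7827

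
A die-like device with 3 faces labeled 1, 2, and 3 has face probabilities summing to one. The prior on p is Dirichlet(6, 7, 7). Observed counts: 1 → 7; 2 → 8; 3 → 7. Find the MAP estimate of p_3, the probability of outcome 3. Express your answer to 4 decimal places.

MAP estimate: 0.3333

The posterior is Dirichlet(αᵢ + nᵢ) = Dirichlet(13, 15, 14).
For a Dirichlet(a₁,…,a_K) with all aᵢ > 1, the mode has j-th component (aⱼ − 1)/(Σaᵢ − K).
Here Σaᵢ = 42 and K = 3, so p_3 = (14 − 1)/(42 − 3) = 13/39 ≈ 0.3333.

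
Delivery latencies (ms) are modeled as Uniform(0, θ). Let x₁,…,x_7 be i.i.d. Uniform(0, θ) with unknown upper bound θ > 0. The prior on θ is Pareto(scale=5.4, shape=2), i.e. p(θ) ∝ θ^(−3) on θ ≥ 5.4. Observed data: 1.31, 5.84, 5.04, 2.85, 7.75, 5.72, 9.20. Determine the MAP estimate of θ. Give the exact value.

The Uniform(0, θ) likelihood is θ^(−n) for θ ≥ max(xᵢ), zero otherwise. Here max(xᵢ) = 9.20.
Posterior ∝ θ^(−3) · θ^(−7) = θ^(−10) on θ ≥ max(5.4, 9.20) = 9.20.
This density is strictly decreasing in θ, so the posterior mode lies at the lower boundary of the support.

θ̂_MAP = 9.20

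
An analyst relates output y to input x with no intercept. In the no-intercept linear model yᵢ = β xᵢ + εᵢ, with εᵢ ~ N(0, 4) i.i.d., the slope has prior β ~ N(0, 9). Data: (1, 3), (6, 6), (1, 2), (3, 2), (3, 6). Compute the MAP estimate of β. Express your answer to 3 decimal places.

log p(β | y) = −Σ(yᵢ − βxᵢ)²/(2·4) − β²/(2·9) + const.
Setting the derivative to zero: Σxᵢ(yᵢ − βxᵢ)/4 − β/9 = 0, so β = Σxᵢyᵢ / (Σxᵢ² + σ²/τ²).
Σxᵢyᵢ = 1·3 + 6·6 + 1·2 + 3·2 + 3·6 = 65; Σxᵢ² = 56; σ²/τ² = 4/9.
β̂_MAP = 65 / (56 + 4/9) = 65/(508/9) = 585/508 ≈ 1.152.

β̂_MAP = 1.152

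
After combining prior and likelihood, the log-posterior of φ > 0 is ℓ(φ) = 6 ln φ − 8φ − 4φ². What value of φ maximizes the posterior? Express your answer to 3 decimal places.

ℓ'(φ) = 6/φ − 8 − 8φ. Setting this to zero and multiplying by φ: 8φ² + 8φ − 6 = 0.
φ = (−8 + √(8² + 4·8·6)) / (2·8) = (−8 + √256) / 16 = (−8 + 16)/16 = 1/2.
ℓ''(φ) = −6/φ² − 8 < 0, confirming a maximum.

φ̂_MAP = 0.500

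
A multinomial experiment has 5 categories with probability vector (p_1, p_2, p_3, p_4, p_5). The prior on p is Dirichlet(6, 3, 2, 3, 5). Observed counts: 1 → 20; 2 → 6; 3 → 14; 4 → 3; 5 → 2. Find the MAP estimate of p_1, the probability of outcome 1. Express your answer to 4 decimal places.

The posterior is Dirichlet(αᵢ + nᵢ) = Dirichlet(26, 9, 16, 6, 7).
For a Dirichlet(a₁,…,a_K) with all aᵢ > 1, the mode has j-th component (aⱼ − 1)/(Σaᵢ − K).
Here Σaᵢ = 64 and K = 5, so p_1 = (26 − 1)/(64 − 5) = 25/59 ≈ 0.4237.

MAP estimate: 0.4237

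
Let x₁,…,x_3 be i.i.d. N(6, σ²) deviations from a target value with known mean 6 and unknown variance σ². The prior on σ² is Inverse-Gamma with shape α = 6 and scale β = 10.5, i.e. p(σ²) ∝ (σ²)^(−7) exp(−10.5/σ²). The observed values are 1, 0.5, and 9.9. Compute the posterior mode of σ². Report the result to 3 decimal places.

Sum of squared deviations about the known mean: SS = (1−6)² + (0.5−6)² + (9.9−6)² = 70.46.
The Normal likelihood contributes (σ²)^(−n/2) exp(−SS/(2σ²)), so the posterior is Inverse-Gamma(α + n/2, β + SS/2) = Inverse-Gamma(7.5, 45.73).
The mode of Inverse-Gamma(a, b) is b/(a+1) = 45.73/8.5 ≈ 5.380.

σ̂²_MAP = 5.380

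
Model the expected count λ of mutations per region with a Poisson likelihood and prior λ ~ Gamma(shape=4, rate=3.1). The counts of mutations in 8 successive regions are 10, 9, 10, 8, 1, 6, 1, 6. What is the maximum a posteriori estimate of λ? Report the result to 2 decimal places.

Σxᵢ = 10+9+10+8+1+6+1+6 = 51, with n = 8.
Posterior ∝ λ^3e^(−3.1λ) · λ^51e^(−8λ) = λ^54e^(−11.1λ), i.e. Gamma(shape=55, rate=11.1).
The mode of a Gamma(a, b) with a ≥ 1 (shape–rate) is (a−1)/b = 54/11.1 ≈ 4.86.

λ̂_MAP = 4.86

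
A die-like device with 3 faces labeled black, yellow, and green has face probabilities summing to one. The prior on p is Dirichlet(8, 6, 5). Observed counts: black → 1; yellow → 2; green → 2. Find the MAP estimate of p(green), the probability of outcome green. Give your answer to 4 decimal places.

MAP estimate of p(green) = 0.2857

The posterior is Dirichlet(αᵢ + nᵢ) = Dirichlet(9, 8, 7).
For a Dirichlet(a₁,…,a_K) with all aᵢ > 1, the mode has j-th component (aⱼ − 1)/(Σaᵢ − K).
Here Σaᵢ = 24 and K = 3, so p(green) = (7 − 1)/(24 − 3) = 6/21 ≈ 0.2857.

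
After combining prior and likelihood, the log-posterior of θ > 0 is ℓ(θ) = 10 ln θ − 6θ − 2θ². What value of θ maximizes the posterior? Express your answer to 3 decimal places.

ℓ'(θ) = 10/θ − 6 − 4θ. Setting this to zero and multiplying by θ: 4θ² + 6θ − 10 = 0.
θ = (−6 + √(6² + 4·4·10)) / (2·4) = (−6 + √196) / 8 = (−6 + 14)/8 = 1.
ℓ''(θ) = −10/θ² − 4 < 0, confirming a maximum.

θ̂_MAP = 1.000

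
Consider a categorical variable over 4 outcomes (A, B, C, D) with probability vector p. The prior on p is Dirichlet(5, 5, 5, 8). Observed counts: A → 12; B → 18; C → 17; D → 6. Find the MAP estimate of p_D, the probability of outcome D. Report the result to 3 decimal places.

MAP estimate of p_D = 0.181

The posterior is Dirichlet(αᵢ + nᵢ) = Dirichlet(17, 23, 22, 14).
For a Dirichlet(a₁,…,a_K) with all aᵢ > 1, the mode has j-th component (aⱼ − 1)/(Σaᵢ − K).
Here Σaᵢ = 76 and K = 4, so p_D = (14 − 1)/(76 − 4) = 13/72 ≈ 0.181.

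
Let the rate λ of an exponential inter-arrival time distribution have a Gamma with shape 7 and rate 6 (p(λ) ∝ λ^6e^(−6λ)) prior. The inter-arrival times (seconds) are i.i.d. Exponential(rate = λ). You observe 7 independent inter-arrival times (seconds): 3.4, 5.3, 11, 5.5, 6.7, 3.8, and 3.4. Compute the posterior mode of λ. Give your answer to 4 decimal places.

The Exponential(rate=λ) likelihood is ∝ λ^n e^(−λΣtᵢ). Here n = 7 and Σtᵢ = 3.4 + 5.3 + 11 + 5.5 + 6.7 + 3.8 + 3.4 = 39.1.
Posterior ∝ λ^6e^(−6λ) · λ^7e^(−39.1λ) = λ^13e^(−45.1λ), i.e. Gamma(14, 45.1).
Mode = (a−1)/b = 13/45.1 ≈ 0.2882.

λ̂_MAP = 0.2882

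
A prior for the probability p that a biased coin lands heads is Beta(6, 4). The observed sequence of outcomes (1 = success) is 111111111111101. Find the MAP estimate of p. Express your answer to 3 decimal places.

p̂_MAP = 0.826

Prior: Beta(6, 4).
Data: 14 successes in 15 trials (from the sequence). The binomial likelihood contributes p^14(1−p)^1, so the posterior is Beta(6+14, 4+1) = Beta(20, 5).
For Beta(a, b) with a, b > 1 the mode is (a−1)/(a+b−2) = 19/23 ≈ 0.826.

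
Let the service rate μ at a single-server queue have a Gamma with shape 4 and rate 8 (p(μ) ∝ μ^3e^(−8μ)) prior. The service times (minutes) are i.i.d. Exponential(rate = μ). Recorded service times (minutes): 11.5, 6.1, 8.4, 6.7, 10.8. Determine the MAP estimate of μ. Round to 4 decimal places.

The Exponential(rate=μ) likelihood is ∝ μ^n e^(−μΣtᵢ). Here n = 5 and Σtᵢ = 11.5 + 6.1 + 8.4 + 6.7 + 10.8 = 43.5.
Posterior ∝ μ^3e^(−8μ) · μ^5e^(−43.5μ) = μ^8e^(−51.5μ), i.e. Gamma(9, 51.5).
Mode = (a−1)/b = 8/51.5 ≈ 0.1553.

μ̂_MAP = 0.1553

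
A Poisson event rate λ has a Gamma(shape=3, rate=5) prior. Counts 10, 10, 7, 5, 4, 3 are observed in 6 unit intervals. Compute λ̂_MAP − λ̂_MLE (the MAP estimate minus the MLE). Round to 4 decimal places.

Σxᵢ = 39. Posterior is Gamma(42, 11); MAP = (42−1)/11 = 41/11 ≈ 3.72727.
MLE = x̄ = 39/6 ≈ 6.50000.
Difference = 41/11 − 39/6 = -61/22 ≈ -2.7727.

MAP − MLE = -2.7727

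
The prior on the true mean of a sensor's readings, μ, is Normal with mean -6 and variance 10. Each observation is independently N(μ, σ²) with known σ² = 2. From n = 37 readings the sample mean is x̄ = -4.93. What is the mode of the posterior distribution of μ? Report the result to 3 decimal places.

n = 37, x̄ = -4.93.
For a Normal prior and Normal likelihood with known variance, the posterior is Normal; its mode equals its mean, the precision-weighted average.
Prior precision 1/σ₀² = 1/10 = 0.1; data precision n/σ² = 37/2 = 18.5.
μ̂ = (0.1·(-6) + 18.5·(-4.93)) / (0.1 + 18.5) = (-91.805)/18.6 = -18361/3720 ≈ -4.936.

μ̂_MAP = -4.936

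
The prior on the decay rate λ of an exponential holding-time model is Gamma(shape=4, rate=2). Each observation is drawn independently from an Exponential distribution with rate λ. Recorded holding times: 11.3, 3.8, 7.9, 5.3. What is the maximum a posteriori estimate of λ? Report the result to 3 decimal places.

λ̂_MAP = 0.231

The Exponential(rate=λ) likelihood is ∝ λ^n e^(−λΣtᵢ). Here n = 4 and Σtᵢ = 11.3 + 3.8 + 7.9 + 5.3 = 28.3.
Posterior ∝ λ^3e^(−2λ) · λ^4e^(−28.3λ) = λ^7e^(−30.3λ), i.e. Gamma(8, 30.3).
Mode = (a−1)/b = 7/30.3 ≈ 0.231.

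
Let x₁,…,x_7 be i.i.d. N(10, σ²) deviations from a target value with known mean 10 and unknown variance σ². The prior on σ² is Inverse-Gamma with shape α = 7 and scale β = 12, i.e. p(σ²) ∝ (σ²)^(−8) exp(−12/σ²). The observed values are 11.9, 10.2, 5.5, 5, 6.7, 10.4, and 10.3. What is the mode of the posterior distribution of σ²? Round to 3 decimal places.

Sum of squared deviations about the known mean: SS = (11.9−10)² + (10.2−10)² + (5.5−10)² + (5−10)² + (6.7−10)² + (10.4−10)² + (10.3−10)² = 60.04.
The Normal likelihood contributes (σ²)^(−n/2) exp(−SS/(2σ²)), so the posterior is Inverse-Gamma(α + n/2, β + SS/2) = Inverse-Gamma(10.5, 42.02).
The mode of Inverse-Gamma(a, b) is b/(a+1) = 42.02/11.5 ≈ 3.654.

σ̂²_MAP = 3.654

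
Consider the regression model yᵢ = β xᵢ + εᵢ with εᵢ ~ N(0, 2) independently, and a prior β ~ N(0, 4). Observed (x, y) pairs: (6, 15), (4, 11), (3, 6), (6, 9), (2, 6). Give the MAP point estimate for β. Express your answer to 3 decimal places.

β̂_MAP = 2.148

log p(β | y) = −Σ(yᵢ − βxᵢ)²/(2·2) − β²/(2·4) + const.
Setting the derivative to zero: Σxᵢ(yᵢ − βxᵢ)/2 − β/4 = 0, so β = Σxᵢyᵢ / (Σxᵢ² + σ²/τ²).
Σxᵢyᵢ = 6·15 + 4·11 + 3·6 + 6·9 + 2·6 = 218; Σxᵢ² = 101; σ²/τ² = 0.5.
β̂_MAP = 218 / (101 + 0.5) = 218/101.5 ≈ 2.148.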